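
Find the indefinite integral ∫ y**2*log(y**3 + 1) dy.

y**3*log(y**3 + 1)/3 - y**3/3 + log(y**3 + 1)/3 + C

Let u = y**3 + 1, so du = (3*y**2) dy.
The integral becomes (1/3)·∫ log(u) du; integrate by parts with u′=log(u), dv′=du.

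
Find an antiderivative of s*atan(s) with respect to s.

Use integration by parts with u = arctan(s), dv = s ds.
Then du = 1/(s**2 + 1) ds.

s**2*atan(s)/2 - s/2 + atan(s)/2 + C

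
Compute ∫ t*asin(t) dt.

t**2*asin(t)/2 + t*sqrt(-t**2 + 1)/4 - asin(t)/4 + C

Use integration by parts with u = arcsin(t), dv = t dt.
Then du = 1/sqrt(-t**2 + 1) dt.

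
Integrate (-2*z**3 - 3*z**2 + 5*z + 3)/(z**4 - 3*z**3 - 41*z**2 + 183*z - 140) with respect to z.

Factor the denominator: (z - 5)*(z - 4)*(z - 1)*(z + 7).
Partial-fraction decomposition: -169/(352*(z + 7)) + 1/(32*(z - 1)) + 51/(11*(z - 4)) - 99/(16*(z - 5)).
Integrate each term: A/(z−a) contributes A·log|z−a|.

-99*log(z - 5)/16 + 51*log(z - 4)/11 + log(z - 1)/32 - 169*log(z + 7)/352 + C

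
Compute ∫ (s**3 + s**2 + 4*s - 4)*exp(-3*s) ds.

Use integration by parts with u = s**3 + s**2 + 4*s - 4, dv = exp(-3*s) ds, so v = -exp(-3*s)/3.
Apply parts 3 times (tabular method): alternate signs, differentiate u down to 0, integrate dv up.

(-9*s**3 - 18*s**2 - 48*s + 20)*exp(-3*s)/27 + C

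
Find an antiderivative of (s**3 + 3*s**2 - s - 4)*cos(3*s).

Use integration by parts with u = s**3 + 3*s**2 - s - 4, dv = cos(3*s) ds, so v = sin(3*s)/3.
Apply parts 3 times (tabular method): alternate signs, differentiate u down to 0, integrate dv up.

s**3*sin(3*s)/3 + s**2*sin(3*s) + s**2*cos(3*s)/3 - 5*s*sin(3*s)/9 + 2*s*cos(3*s)/3 - 14*sin(3*s)/9 - 5*cos(3*s)/27 + C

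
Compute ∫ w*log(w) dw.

Use integration by parts with u = log(w), dv = w dw.
Then du = 1/w dw and v = w**2/2.

w**2*log(w)/2 - w**2/4 + C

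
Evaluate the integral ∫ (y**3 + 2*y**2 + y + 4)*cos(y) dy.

y**3*sin(y) + 2*y**2*sin(y) + 3*y**2*cos(y) - 5*y*sin(y) + 4*y*cos(y) - 5*cos(y) + C

Use integration by parts with u = y**3 + 2*y**2 + y + 4, dv = cos(y) dy, so v = sin(y).
Apply parts 3 times (tabular method): alternate signs, differentiate u down to 0, integrate dv up.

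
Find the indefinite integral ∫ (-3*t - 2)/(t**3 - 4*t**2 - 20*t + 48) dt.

-log(t - 6)/2 + log(t - 2)/3 + log(t + 4)/6 + C

Factor the denominator: (t - 6)*(t - 2)*(t + 4).
Partial-fraction decomposition: 1/(6*(t + 4)) + 1/(3*(t - 2)) - 1/(2*(t - 6)).
Integrate each term: A/(t−a) contributes A·log|t−a|.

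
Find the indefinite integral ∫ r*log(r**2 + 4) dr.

r**2*log(r**2 + 4)/2 - r**2/2 + 2*log(r**2 + 4) + C

Let u = r**2 + 4, so du = (2*r) dr.
The integral becomes (1/2)·∫ log(u) du; integrate by parts with u′=log(u), dv′=du.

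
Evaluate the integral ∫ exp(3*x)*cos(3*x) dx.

Let I denote the integral. Integrate by parts with u = cos(3*x), dv = exp(3*x) dx, so v = exp(3*x)/3: I = exp(3*x)*cos(3*x)/3 + ∫ exp(3*x)*sin(3*x) dx.
Apply parts again with u = sin(3*x), dv = exp(3*x) dx: ∫ exp(3*x)*sin(3*x) dx = exp(3*x)*sin(3*x)/3 − I. Substituting back brings back I: I = exp(3*x)*sin(3*x)/3 + exp(3*x)*cos(3*x)/3 − I.
Solving for I: (1 + 1)·I equals the remaining terms, so I = (1/2)·(exp(3*x)*sin(3*x)/3 + exp(3*x)*cos(3*x)/3).

exp(3*x)*sin(3*x)/6 + exp(3*x)*cos(3*x)/6 + C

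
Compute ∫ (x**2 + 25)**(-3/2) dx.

Substitute x = 5·tan(θ), so dx = 5·sec(θ)^2 dθ and the radical becomes sqrt(x**2 + 25) = 5·sec(θ) by the Pythagorean identity.
Integrate the resulting trig expression in θ, then back-substitute tan(θ) = x/5, sec(θ) = sqrt(x**2 + 25)/5 (absorbing any constant into C).

x/(25*sqrt(x**2 + 25)) + C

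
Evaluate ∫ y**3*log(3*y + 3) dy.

y**4*log(3*y + 3)/4 - y**4/16 + y**3/12 - y**2/8 + y/4 - log(y + 1)/4 + C

Use integration by parts with u = log(3*y + 3), dv = y**3 dy.
Then du = 3/(3*y + 3) dy and v = y**4/4.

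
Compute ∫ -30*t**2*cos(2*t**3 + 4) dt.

Let u = 2*t**3 + 4, so du = (6*t**2) dt.
Rewriting, the integral becomes -5·∫ cos(u) du = -5·sin(u).
Substituting back, u = 2*t**3 + 4.

-5*sin(2*t**3 + 4) + C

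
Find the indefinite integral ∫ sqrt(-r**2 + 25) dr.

r*sqrt(-r**2 + 25)/2 + 25*asin(r/5)/2 + C

Substitute r = 5·sin(θ), so dr = 5·cos(θ) dθ and the radical becomes sqrt(-r**2 + 25) = 5·cos(θ) by the Pythagorean identity.
Integrate the resulting trig expression in θ, then back-substitute θ = asin(r/5), sin(θ) = r/5, cos(θ) = sqrt(-r**2 + 25)/5 (absorbing any constant into C).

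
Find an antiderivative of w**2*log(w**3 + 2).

Let u = w**3 + 2, so du = (3*w**2) dw.
The integral becomes (1/3)·∫ log(u) du; integrate by parts with u′=log(u), dv′=du.

w**3*log(w**3 + 2)/3 - w**3/3 + 2*log(w**3 + 2)/3 + C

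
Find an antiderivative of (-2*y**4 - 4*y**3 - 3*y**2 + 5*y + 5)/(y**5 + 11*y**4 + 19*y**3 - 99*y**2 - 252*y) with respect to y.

Factor the denominator: y*(y - 3)*(y + 3)*(y + 4)*(y + 7).
Partial-fraction decomposition: -3607/(840*(y + 7)) + 319/(84*(y + 4)) - 91/(72*(y + 3)) - 277/(1260*(y - 3)) - 5/(252*y).
Integrate each term: A/(y−a) contributes A·log|y−a|.

-5*log(y)/252 - 277*log(y - 3)/1260 - 91*log(y + 3)/72 + 319*log(y + 4)/84 - 3607*log(y + 7)/840 + C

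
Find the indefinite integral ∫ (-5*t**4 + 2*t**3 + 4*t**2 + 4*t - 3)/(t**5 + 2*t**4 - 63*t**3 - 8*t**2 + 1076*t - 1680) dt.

Factor the denominator: (t - 5)*(t - 4)*(t - 2)*(t + 6)*(t + 7).
Partial-fraction decomposition: -6263/(594*(t + 7)) + 1359/(176*(t + 6)) - 43/(432*(t - 2)) + 215/(44*(t - 4)) - 1379/(198*(t - 5)).
Integrate each term: A/(t−a) contributes A·log|t−a|.

-1379*log(t - 5)/198 + 215*log(t - 4)/44 - 43*log(t - 2)/432 + 1359*log(t + 6)/176 - 6263*log(t + 7)/594 + C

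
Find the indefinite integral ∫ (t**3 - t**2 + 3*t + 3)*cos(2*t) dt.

Use integration by parts with u = t**3 - t**2 + 3*t + 3, dv = cos(2*t) dt, so v = sin(2*t)/2.
Apply parts 3 times (tabular method): alternate signs, differentiate u down to 0, integrate dv up.

t**3*sin(2*t)/2 - t**2*sin(2*t)/2 + 3*t**2*cos(2*t)/4 + 3*t*sin(2*t)/4 - t*cos(2*t)/2 + 7*sin(2*t)/4 + 3*cos(2*t)/8 + C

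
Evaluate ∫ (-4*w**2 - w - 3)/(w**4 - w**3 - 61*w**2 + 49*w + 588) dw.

Factor the denominator: (w - 7)*(w - 4)*(w + 3)*(w + 7).
Partial-fraction decomposition: 24/(77*(w + 7)) - 9/(70*(w + 3)) + 71/(231*(w - 4)) - 103/(210*(w - 7)).
Integrate each term: A/(w−a) contributes A·log|w−a|.

-103*log(w - 7)/210 + 71*log(w - 4)/231 - 9*log(w + 3)/70 + 24*log(w + 7)/77 + C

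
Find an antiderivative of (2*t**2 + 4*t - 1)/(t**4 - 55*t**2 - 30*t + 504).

Factor the denominator: (t - 7)*(t - 3)*(t + 4)*(t + 6).
Partial-fraction decomposition: -47/(234*(t + 6)) + 15/(154*(t + 4)) - 29/(252*(t - 3)) + 125/(572*(t - 7)).
Integrate each term: A/(t−a) contributes A·log|t−a|.

125*log(t - 7)/572 - 29*log(t - 3)/252 + 15*log(t + 4)/154 - 47*log(t + 6)/234 + C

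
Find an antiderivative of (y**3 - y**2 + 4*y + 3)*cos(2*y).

y**3*sin(2*y)/2 - y**2*sin(2*y)/2 + 3*y**2*cos(2*y)/4 + 5*y*sin(2*y)/4 - y*cos(2*y)/2 + 7*sin(2*y)/4 + 5*cos(2*y)/8 + C

Use integration by parts with u = y**3 - y**2 + 4*y + 3, dv = cos(2*y) dy, so v = sin(2*y)/2.
Apply parts 3 times (tabular method): alternate signs, differentiate u down to 0, integrate dv up.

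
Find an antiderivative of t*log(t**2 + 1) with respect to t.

Let u = t**2 + 1, so du = (2*t) dt.
The integral becomes (1/2)·∫ log(u) du; integrate by parts with u′=log(u), dv′=du.

t**2*log(t**2 + 1)/2 - t**2/2 + log(t**2 + 1)/2 + C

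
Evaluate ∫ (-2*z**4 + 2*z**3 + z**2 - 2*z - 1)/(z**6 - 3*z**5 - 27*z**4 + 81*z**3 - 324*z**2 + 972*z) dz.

-log(z)/972 - 2137*log(z - 6)/9720 + 53*log(z - 3)/729 + 2977*log(z + 6)/29160 + 28*log(z**2 + 9)/1215 - 116*atan(z/3)/1215 + C

Factor the denominator: z*(z - 6)*(z - 3)*(z + 6)*(z**2 + 9).
Partial-fraction decomposition: 4*(14*z - 87)/(1215*(z**2 + 9)) + 2977/(29160*(z + 6)) + 53/(729*(z - 3)) - 2137/(9720*(z - 6)) - 1/(972*z).
Integrate each term; A/(z−a) gives A·log|z−a|; the (Bz+D)/(z²+p²) term gives a log and an atan.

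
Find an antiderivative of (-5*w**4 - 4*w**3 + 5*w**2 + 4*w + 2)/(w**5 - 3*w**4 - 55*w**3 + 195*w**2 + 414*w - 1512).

-3569*log(w - 6)/351 + 719*log(w - 4)/77 - 227*log(w - 3)/90 + 131*log(w + 3)/756 - 5207*log(w + 7)/2860 + C

Factor the denominator: (w - 6)*(w - 4)*(w - 3)*(w + 3)*(w + 7).
Partial-fraction decomposition: -5207/(2860*(w + 7)) + 131/(756*(w + 3)) - 227/(90*(w - 3)) + 719/(77*(w - 4)) - 3569/(351*(w - 6)).
Integrate each term: A/(w−a) contributes A·log|w−a|.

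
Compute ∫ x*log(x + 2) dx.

Use integration by parts with u = log(x + 2), dv = x dx.
Then du = 1/(x + 2) dx and v = x**2/2.

x**2*log(x + 2)/2 - x**2/4 + x - 2*log(x + 2) + C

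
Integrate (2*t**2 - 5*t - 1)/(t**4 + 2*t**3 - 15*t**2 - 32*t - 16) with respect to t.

Factor the denominator: (t - 4)*(t + 1)**2*(t + 4).
Partial-fraction decomposition: -17/(24*(t + 4)) + 49/(75*(t + 1)) - 2/(5*(t + 1)**2) + 11/(200*(t - 4)).
Integrate each term; A/(t−a) gives A·log|t−a|; A/(t−a)² gives −A/(t−a).

11*log(t - 4)/200 + 49*log(t + 1)/75 - 17*log(t + 4)/24 + 2/(5*t + 5) + C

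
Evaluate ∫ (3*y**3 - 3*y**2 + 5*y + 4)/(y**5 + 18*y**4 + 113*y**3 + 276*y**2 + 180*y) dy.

log(y)/45 + 7*log(y + 1)/100 - 471*log(y + 5)/20 + 5278*log(y + 6)/225 - 391/(15*y + 90) + C

Factor the denominator: y*(y + 1)*(y + 5)*(y + 6)**2.
Partial-fraction decomposition: 5278/(225*(y + 6)) + 391/(15*(y + 6)**2) - 471/(20*(y + 5)) + 7/(100*(y + 1)) + 1/(45*y).
Integrate each term; A/(y−a) gives A·log|y−a|; A/(y−a)² gives −A/(y−a).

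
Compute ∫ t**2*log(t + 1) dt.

Use integration by parts with u = log(t + 1), dv = t**2 dt.
Then du = 1/(t + 1) dt and v = t**3/3.

t**3*log(t + 1)/3 - t**3/9 + t**2/6 - t/3 + log(t + 1)/3 + C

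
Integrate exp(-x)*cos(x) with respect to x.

exp(-x)*sin(x)/2 - exp(-x)*cos(x)/2 + C

Let I denote the integral. Integrate by parts with u = cos(x), dv = exp(-x) dx, so v = -exp(-x): I = -exp(-x)*cos(x) − ∫ exp(-x)*sin(x) dx.
Apply parts again with u = sin(x), dv = exp(-x) dx: ∫ exp(-x)*sin(x) dx = -exp(-x)*sin(x) + I. Substituting back brings back I: I = exp(-x)*sin(x) - exp(-x)*cos(x) − I.
Solving for I: (1 + 1)·I equals the remaining terms, so I = (1/2)·(exp(-x)*sin(x) - exp(-x)*cos(x)).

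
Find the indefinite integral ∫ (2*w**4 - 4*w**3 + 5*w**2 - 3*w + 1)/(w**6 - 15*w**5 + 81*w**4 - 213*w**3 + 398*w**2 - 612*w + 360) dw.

1891*log(w - 6)/600 - 861*log(w - 5)/232 + 7*log(w - 3)/12 - log(w - 1)/200 - 109*log(w**2 + 4)/11600 - 287*atan(w/2)/5800 + C

Factor the denominator: (w - 6)*(w - 5)*(w - 3)*(w - 1)*(w**2 + 4).
Partial-fraction decomposition: -(109*w + 574)/(5800*(w**2 + 4)) - 1/(200*(w - 1)) + 7/(12*(w - 3)) - 861/(232*(w - 5)) + 1891/(600*(w - 6)).
Integrate each term; A/(w−a) gives A·log|w−a|; the (Bw+D)/(w²+p²) term gives a log and an atan.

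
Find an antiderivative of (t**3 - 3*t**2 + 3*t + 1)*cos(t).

Use integration by parts with u = t**3 - 3*t**2 + 3*t + 1, dv = cos(t) dt, so v = sin(t).
Apply parts 3 times (tabular method): alternate signs, differentiate u down to 0, integrate dv up.

t**3*sin(t) - 3*t**2*sin(t) + 3*t**2*cos(t) - 3*t*sin(t) - 6*t*cos(t) + 7*sin(t) - 3*cos(t) + C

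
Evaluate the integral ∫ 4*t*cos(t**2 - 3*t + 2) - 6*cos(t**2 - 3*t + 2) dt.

2*sin(t**2 - 3*t + 2) + C

Let u = t**2 - 3*t + 2, so du = (2*t - 3) dt.
Rewriting, the integral becomes 2·∫ cos(u) du = 2·sin(u).
Substituting back, u = t**2 - 3*t + 2.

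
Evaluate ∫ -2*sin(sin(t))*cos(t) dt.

Let u = sin(t), so du = (cos(t)) dt.
Rewriting, the integral becomes -2·∫ sin(u) du = -2·-cos(u).
Substituting back, u = sin(t).

2*cos(sin(t)) + C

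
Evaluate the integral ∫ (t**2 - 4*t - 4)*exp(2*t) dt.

Use integration by parts with u = t**2 - 4*t - 4, dv = exp(2*t) dt, so v = exp(2*t)/2.
Apply parts 2 times (tabular method): alternate signs, differentiate u down to 0, integrate dv up.

(2*t**2 - 10*t - 3)*exp(2*t)/4 + C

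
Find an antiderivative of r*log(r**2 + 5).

r**2*log(r**2 + 5)/2 - r**2/2 + 5*log(r**2 + 5)/2 + C

Let u = r**2 + 5, so du = (2*r) dr.
The integral becomes (1/2)·∫ log(u) du; integrate by parts with u′=log(u), dv′=du.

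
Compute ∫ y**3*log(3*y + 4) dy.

y**4*log(3*y + 4)/4 - y**4/16 + y**3/9 - 2*y**2/9 + 16*y/27 - 64*log(3*y + 4)/81 + C

Use integration by parts with u = log(3*y + 4), dv = y**3 dy.
Then du = 3/(3*y + 4) dy and v = y**4/4.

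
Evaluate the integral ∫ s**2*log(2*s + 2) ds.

Use integration by parts with u = log(2*s + 2), dv = s**2 ds.
Then du = 2/(2*s + 2) ds and v = s**3/3.

s**3*log(2*s + 2)/3 - s**3/9 + s**2/6 - s/3 + log(s + 1)/3 + C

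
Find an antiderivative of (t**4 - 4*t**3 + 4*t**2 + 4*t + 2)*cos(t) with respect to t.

t**4*sin(t) - 4*t**3*sin(t) + 4*t**3*cos(t) - 8*t**2*sin(t) - 12*t**2*cos(t) + 28*t*sin(t) - 16*t*cos(t) + 18*sin(t) + 28*cos(t) + C

Use integration by parts with u = t**4 - 4*t**3 + 4*t**2 + 4*t + 2, dv = cos(t) dt, so v = sin(t).
Apply parts 4 times (tabular method): alternate signs, differentiate u down to 0, integrate dv up.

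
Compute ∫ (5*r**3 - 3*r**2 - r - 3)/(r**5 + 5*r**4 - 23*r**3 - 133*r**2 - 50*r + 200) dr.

Factor the denominator: (r - 5)*(r - 1)*(r + 2)*(r + 4)*(r + 5).
Partial-fraction decomposition: -349/(90*(r + 5)) + 367/(90*(r + 4)) - 53/(126*(r + 2)) + 1/(180*(r - 1)) + 271/(1260*(r - 5)).
Integrate each term: A/(r−a) contributes A·log|r−a|.

271*log(r - 5)/1260 + log(r - 1)/180 - 53*log(r + 2)/126 + 367*log(r + 4)/90 - 349*log(r + 5)/90 + C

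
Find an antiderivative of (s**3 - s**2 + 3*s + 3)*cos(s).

s**3*sin(s) - s**2*sin(s) + 3*s**2*cos(s) - 3*s*sin(s) - 2*s*cos(s) + 5*sin(s) - 3*cos(s) + C

Use integration by parts with u = s**3 - s**2 + 3*s + 3, dv = cos(s) ds, so v = sin(s).
Apply parts 3 times (tabular method): alternate signs, differentiate u down to 0, integrate dv up.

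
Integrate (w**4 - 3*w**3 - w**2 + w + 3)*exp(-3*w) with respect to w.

Use integration by parts with u = w**4 - 3*w**3 - w**2 + w + 3, dv = exp(-3*w) dw, so v = -exp(-3*w)/3.
Apply parts 4 times (tabular method): alternate signs, differentiate u down to 0, integrate dv up.

(-27*w**4 + 45*w**3 + 72*w**2 + 21*w - 74)*exp(-3*w)/81 + C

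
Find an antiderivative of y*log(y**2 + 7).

Let u = y**2 + 7, so du = (2*y) dy.
The integral becomes (1/2)·∫ log(u) du; integrate by parts with u′=log(u), dv′=du.

y**2*log(y**2 + 7)/2 - y**2/2 + 7*log(y**2 + 7)/2 + C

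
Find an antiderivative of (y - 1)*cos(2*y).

y*sin(2*y)/2 - sin(2*y)/2 + cos(2*y)/4 + C

Use integration by parts with u = y - 1, dv = cos(2*y) dy, so v = sin(2*y)/2.
Apply parts 1 times (tabular method): alternate signs, differentiate u down to 0, integrate dv up.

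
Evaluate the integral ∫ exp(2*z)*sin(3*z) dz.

Let I denote the integral. Integrate by parts with u = sin(3*z), dv = exp(2*z) dz, so v = exp(2*z)/2: I = exp(2*z)*sin(3*z)/2 − (3/2)·∫ exp(2*z)*cos(3*z) dz.
Apply parts again with u = cos(3*z), dv = exp(2*z) dz: ∫ exp(2*z)*cos(3*z) dz = exp(2*z)*cos(3*z)/2 + (3/2)·I. Substituting back brings back I: I = exp(2*z)*sin(3*z)/2 - 3*exp(2*z)*cos(3*z)/4 − (9/4)·I.
Solving for I: (1 + 9/4)·I equals the remaining terms, so I = (4/13)·(exp(2*z)*sin(3*z)/2 - 3*exp(2*z)*cos(3*z)/4).

2*exp(2*z)*sin(3*z)/13 - 3*exp(2*z)*cos(3*z)/13 + C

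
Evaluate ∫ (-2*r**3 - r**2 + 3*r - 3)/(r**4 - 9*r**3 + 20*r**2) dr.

Factor the denominator: r**2*(r - 5)*(r - 4).
Partial-fraction decomposition: 135/(16*(r - 4)) - 263/(25*(r - 5)) + 33/(400*r) - 3/(20*r**2).
Integrate each term; A/(r−a) gives A·log|r−a|; A/(r−a)² gives −A/(r−a).

33*log(r)/400 - 263*log(r - 5)/25 + 135*log(r - 4)/16 + 3/(20*r) + C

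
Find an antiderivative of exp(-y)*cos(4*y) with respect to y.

Let I denote the integral. Integrate by parts with u = cos(4*y), dv = exp(-y) dy, so v = -exp(-y): I = -exp(-y)*cos(4*y) − 4·∫ exp(-y)*sin(4*y) dy.
Apply parts again with u = sin(4*y), dv = exp(-y) dy: ∫ exp(-y)*sin(4*y) dy = -exp(-y)*sin(4*y) + 4·I. Substituting back brings back I: I = 4*exp(-y)*sin(4*y) - exp(-y)*cos(4*y) − 16·I.
Solving for I: (1 + 16)·I equals the remaining terms, so I = (1/17)·(4*exp(-y)*sin(4*y) - exp(-y)*cos(4*y)).

4*exp(-y)*sin(4*y)/17 - exp(-y)*cos(4*y)/17 + C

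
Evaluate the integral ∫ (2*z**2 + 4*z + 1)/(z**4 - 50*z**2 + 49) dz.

127*log(z - 7)/672 - 7*log(z - 1)/96 - log(z + 1)/96 - 71*log(z + 7)/672 + C

Factor the denominator: (z - 7)*(z - 1)*(z + 1)*(z + 7).
Partial-fraction decomposition: -71/(672*(z + 7)) - 1/(96*(z + 1)) - 7/(96*(z - 1)) + 127/(672*(z - 7)).
Integrate each term: A/(z−a) contributes A·log|z−a|.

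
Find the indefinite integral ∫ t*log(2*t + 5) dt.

Use integration by parts with u = log(2*t + 5), dv = t dt.
Then du = 2/(2*t + 5) dt and v = t**2/2.

t**2*log(2*t + 5)/2 - t**2/4 + 5*t/4 - 25*log(2*t + 5)/8 + C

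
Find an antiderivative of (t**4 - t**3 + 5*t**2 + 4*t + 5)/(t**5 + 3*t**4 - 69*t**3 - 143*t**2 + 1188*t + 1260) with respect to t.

Factor the denominator: (t - 6)*(t - 5)*(t + 1)*(t + 6)*(t + 7).
Partial-fraction decomposition: 1483/(468*(t + 7)) - 1673/(660*(t + 6)) + 2/(315*(t + 1)) - 325/(396*(t - 5)) + 1289/(1092*(t - 6)).
Integrate each term: A/(t−a) contributes A·log|t−a|.

1289*log(t - 6)/1092 - 325*log(t - 5)/396 + 2*log(t + 1)/315 - 1673*log(t + 6)/660 + 1483*log(t + 7)/468 + C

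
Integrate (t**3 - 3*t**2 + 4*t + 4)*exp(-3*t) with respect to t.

Use integration by parts with u = t**3 - 3*t**2 + 4*t + 4, dv = exp(-3*t) dt, so v = -exp(-3*t)/3.
Apply parts 3 times (tabular method): alternate signs, differentiate u down to 0, integrate dv up.

(-9*t**3 + 18*t**2 - 24*t - 44)*exp(-3*t)/27 + C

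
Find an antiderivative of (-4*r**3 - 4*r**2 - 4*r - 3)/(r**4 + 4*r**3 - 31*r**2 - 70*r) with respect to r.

3*log(r)/70 - 89*log(r - 5)/60 + 3*log(r + 2)/10 - 1201*log(r + 7)/420 + C

Factor the denominator: r*(r - 5)*(r + 2)*(r + 7).
Partial-fraction decomposition: -1201/(420*(r + 7)) + 3/(10*(r + 2)) - 89/(60*(r - 5)) + 3/(70*r).
Integrate each term: A/(r−a) contributes A·log|r−a|.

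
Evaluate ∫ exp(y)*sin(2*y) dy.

Let I denote the integral. Integrate by parts with u = sin(2*y), dv = exp(y) dy, so v = exp(y): I = exp(y)*sin(2*y) − 2·∫ exp(y)*cos(2*y) dy.
Apply parts again with u = cos(2*y), dv = exp(y) dy: ∫ exp(y)*cos(2*y) dy = exp(y)*cos(2*y) + 2·I. Substituting back brings back I: I = exp(y)*sin(2*y) - 2*exp(y)*cos(2*y) − 4·I.
Solving for I: (1 + 4)·I equals the remaining terms, so I = (1/5)·(exp(y)*sin(2*y) - 2*exp(y)*cos(2*y)).

exp(y)*sin(2*y)/5 - 2*exp(y)*cos(2*y)/5 + C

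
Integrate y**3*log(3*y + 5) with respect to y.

y**4*log(3*y + 5)/4 - y**4/16 + 5*y**3/36 - 25*y**2/72 + 125*y/108 - 625*log(3*y + 5)/324 + C

Use integration by parts with u = log(3*y + 5), dv = y**3 dy.
Then du = 3/(3*y + 5) dy and v = y**4/4.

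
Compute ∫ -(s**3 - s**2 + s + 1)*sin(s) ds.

s**3*cos(s) - 3*s**2*sin(s) - s**2*cos(s) + 2*s*sin(s) - 5*s*cos(s) + 5*sin(s) + 3*cos(s) + C

Use integration by parts with u = s**3 - s**2 + s + 1, dv = -sin(s) ds, so v = cos(s).
Apply parts 3 times (tabular method): alternate signs, differentiate u down to 0, integrate dv up.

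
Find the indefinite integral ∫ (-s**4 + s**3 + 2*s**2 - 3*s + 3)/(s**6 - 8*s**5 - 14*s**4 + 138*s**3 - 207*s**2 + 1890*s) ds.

log(s)/630 - 989*log(s - 7)/2436 + 31*log(s - 6)/90 + 31*log(s + 5)/1020 + 328*log(s**2 + 9)/22185 - 538*atan(s/3)/22185 + C

Factor the denominator: s*(s - 7)*(s - 6)*(s + 5)*(s**2 + 9).
Partial-fraction decomposition: 2*(328*s - 807)/(22185*(s**2 + 9)) + 31/(1020*(s + 5)) + 31/(90*(s - 6)) - 989/(2436*(s - 7)) + 1/(630*s).
Integrate each term; A/(s−a) gives A·log|s−a|; the (Bs+D)/(s²+p²) term gives a log and an atan.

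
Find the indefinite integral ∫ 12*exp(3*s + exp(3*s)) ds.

4*exp(exp(3*s)) + C

Let u = exp(3*s), so du = (3*exp(3*s)) ds.
Rewriting, the integral becomes 4·∫ e^u du = 4·e^u.
Substituting back, u = exp(3*s).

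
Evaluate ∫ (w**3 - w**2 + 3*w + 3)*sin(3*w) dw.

Use integration by parts with u = w**3 - w**2 + 3*w + 3, dv = sin(3*w) dw, so v = -cos(3*w)/3.
Apply parts 3 times (tabular method): alternate signs, differentiate u down to 0, integrate dv up.

-w**3*cos(3*w)/3 + w**2*sin(3*w)/3 + w**2*cos(3*w)/3 - 2*w*sin(3*w)/9 - 7*w*cos(3*w)/9 + 7*sin(3*w)/27 - 29*cos(3*w)/27 + C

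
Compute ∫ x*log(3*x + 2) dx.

Use integration by parts with u = log(3*x + 2), dv = x dx.
Then du = 3/(3*x + 2) dx and v = x**2/2.

x**2*log(3*x + 2)/2 - x**2/4 + x/3 - 2*log(3*x + 2)/9 + C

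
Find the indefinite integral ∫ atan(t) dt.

Use integration by parts with u = arctan(t), dv = dt.
Then du = 1/(t**2 + 1) dt.

t*atan(t) - log(t**2 + 1)/2 + C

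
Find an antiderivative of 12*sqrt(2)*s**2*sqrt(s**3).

8*sqrt(2)*(s**3)**(3/2)/3 + C

Let u = 2*s**3, so du = (6*s**2) ds.
Rewriting, the integral becomes 2·∫ √u du = 2·(2/3)u^(3/2).
Substituting back, u = 2*s**3.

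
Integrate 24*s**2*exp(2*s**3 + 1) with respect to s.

4*exp(2*s**3 + 1) + C

Let u = 2*s**3 + 1, so du = (6*s**2) ds.
Rewriting, the integral becomes 4·∫ e^u du = 4·e^u.
Substituting back, u = 2*s**3 + 1.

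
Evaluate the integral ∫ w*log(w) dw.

Use integration by parts with u = log(w), dv = w dw.
Then du = 1/w dw and v = w**2/2.

w**2*log(w)/2 - w**2/4 + C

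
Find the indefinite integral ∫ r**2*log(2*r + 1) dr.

Use integration by parts with u = log(2*r + 1), dv = r**2 dr.
Then du = 2/(2*r + 1) dr and v = r**3/3.

r**3*log(2*r + 1)/3 - r**3/9 + r**2/12 - r/12 + log(2*r + 1)/24 + C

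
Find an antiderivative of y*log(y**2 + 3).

Let u = y**2 + 3, so du = (2*y) dy.
The integral becomes (1/2)·∫ log(u) du; integrate by parts with u′=log(u), dv′=du.

y**2*log(y**2 + 3)/2 - y**2/2 + 3*log(y**2 + 3)/2 + C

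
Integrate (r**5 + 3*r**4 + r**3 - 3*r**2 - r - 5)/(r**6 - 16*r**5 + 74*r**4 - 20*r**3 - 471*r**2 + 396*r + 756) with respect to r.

Factor the denominator: (r - 7)*(r - 6)*(r - 3)**2*(r + 1)*(r + 2).
Partial-fraction decomposition: 7/(1800*(r + 2)) - 3/(448*(r + 1)) + 12011/(3600*(r - 3)) + 239/(120*(r - 3)**2) - 11761/(504*(r - 6)) + 12097/(576*(r - 7)).
Integrate each term; A/(r−a) gives A·log|r−a|; A/(r−a)² gives −A/(r−a).

12097*log(r - 7)/576 - 11761*log(r - 6)/504 + 12011*log(r - 3)/3600 - 3*log(r + 1)/448 + 7*log(r + 2)/1800 - 239/(120*r - 360) + C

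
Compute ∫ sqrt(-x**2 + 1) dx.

x*sqrt(-x**2 + 1)/2 + asin(x)/2 + C

Substitute x = sin(θ), so dx = cos(θ) dθ and the radical becomes sqrt(-x**2 + 1) = cos(θ) by the Pythagorean identity.
Integrate the resulting trig expression in θ, then back-substitute θ = asin(x), sin(θ) = x, cos(θ) = sqrt(-x**2 + 1) (absorbing any constant into C).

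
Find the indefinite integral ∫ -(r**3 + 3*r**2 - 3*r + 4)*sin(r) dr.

r**3*cos(r) - 3*r**2*sin(r) + 3*r**2*cos(r) - 6*r*sin(r) - 9*r*cos(r) + 9*sin(r) - 2*cos(r) + C

Use integration by parts with u = r**3 + 3*r**2 - 3*r + 4, dv = -sin(r) dr, so v = cos(r).
Apply parts 3 times (tabular method): alternate signs, differentiate u down to 0, integrate dv up.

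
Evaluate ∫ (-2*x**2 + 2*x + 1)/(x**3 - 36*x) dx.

-log(x)/36 - 59*log(x - 6)/72 - 83*log(x + 6)/72 + C

Factor the denominator: x*(x - 6)*(x + 6).
Partial-fraction decomposition: -83/(72*(x + 6)) - 59/(72*(x - 6)) - 1/(36*x).
Integrate each term: A/(x−a) contributes A·log|x−a|.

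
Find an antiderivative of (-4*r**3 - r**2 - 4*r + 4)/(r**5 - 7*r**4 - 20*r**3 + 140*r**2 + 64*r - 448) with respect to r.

-289*log(r - 7)/297 + 71*log(r - 4)/72 - log(r - 2)/6 - 5*log(r + 2)/54 + 65*log(r + 4)/264 + C

Factor the denominator: (r - 7)*(r - 4)*(r - 2)*(r + 2)*(r + 4).
Partial-fraction decomposition: 65/(264*(r + 4)) - 5/(54*(r + 2)) - 1/(6*(r - 2)) + 71/(72*(r - 4)) - 289/(297*(r - 7)).
Integrate each term: A/(r−a) contributes A·log|r−a|.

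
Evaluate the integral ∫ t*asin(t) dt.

t**2*asin(t)/2 + t*sqrt(-t**2 + 1)/4 - asin(t)/4 + C

Use integration by parts with u = arcsin(t), dv = t dt.
Then du = 1/sqrt(-t**2 + 1) dt.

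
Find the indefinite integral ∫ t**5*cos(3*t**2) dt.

t**4*sin(3*t**2)/6 + t**2*cos(3*t**2)/9 - sin(3*t**2)/27 + C

Let u = t², du = 2t dt; rewrite as (1/2)∫ u^2·cos(3u) du.
Now integrate by parts 2 times.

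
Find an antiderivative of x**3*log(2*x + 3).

Use integration by parts with u = log(2*x + 3), dv = x**3 dx.
Then du = 2/(2*x + 3) dx and v = x**4/4.

x**4*log(2*x + 3)/4 - x**4/16 + x**3/8 - 9*x**2/32 + 27*x/32 - 81*log(2*x + 3)/64 + C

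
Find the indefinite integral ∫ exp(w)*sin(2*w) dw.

Let I denote the integral. Integrate by parts with u = sin(2*w), dv = exp(w) dw, so v = exp(w): I = exp(w)*sin(2*w) − 2·∫ exp(w)*cos(2*w) dw.
Apply parts again with u = cos(2*w), dv = exp(w) dw: ∫ exp(w)*cos(2*w) dw = exp(w)*cos(2*w) + 2·I. Substituting back brings back I: I = exp(w)*sin(2*w) - 2*exp(w)*cos(2*w) − 4·I.
Solving for I: (1 + 4)·I equals the remaining terms, so I = (1/5)·(exp(w)*sin(2*w) - 2*exp(w)*cos(2*w)).

exp(w)*sin(2*w)/5 - 2*exp(w)*cos(2*w)/5 + C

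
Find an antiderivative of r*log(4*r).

r**2*(log(r) + 2*log(2))/2 - r**2/4 + C

Use integration by parts with u = log(4*r), dv = r dr.
Then du = 1/r dr and v = r**2/2.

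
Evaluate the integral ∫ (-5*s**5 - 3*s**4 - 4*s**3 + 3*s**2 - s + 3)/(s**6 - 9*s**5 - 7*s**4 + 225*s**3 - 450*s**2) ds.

-log(s)/900 - 1319*log(s - 6)/36 + 17927*log(s - 5)/500 - 57*log(s - 3)/16 - 1303*log(s + 5)/2000 + 1/(150*s) + C

Factor the denominator: s**2*(s - 6)*(s - 5)*(s - 3)*(s + 5).
Partial-fraction decomposition: -1303/(2000*(s + 5)) - 57/(16*(s - 3)) + 17927/(500*(s - 5)) - 1319/(36*(s - 6)) - 1/(900*s) - 1/(150*s**2).
Integrate each term; A/(s−a) gives A·log|s−a|; A/(s−a)² gives −A/(s−a).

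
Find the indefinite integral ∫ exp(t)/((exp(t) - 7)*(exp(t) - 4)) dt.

log(exp(t) - 7)/3 - log(exp(t) - 4)/3 + C

Let u = e^t, du = e^t dt.
The integral becomes ∫ du/((u-7)(u-4)); decompose into partial fractions.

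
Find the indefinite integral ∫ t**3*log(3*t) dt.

t**4*(log(t) + log(3))/4 - t**4/16 + C

Use integration by parts with u = log(3*t), dv = t**3 dt.
Then du = 1/t dt and v = t**4/4.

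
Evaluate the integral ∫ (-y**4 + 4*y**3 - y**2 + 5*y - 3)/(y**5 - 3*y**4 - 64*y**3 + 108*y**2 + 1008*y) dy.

Factor the denominator: y*(y - 7)*(y - 6)*(y + 4)*(y + 6).
Partial-fraction decomposition: -743/(624*(y + 6)) + 551/(880*(y + 4)) + 49/(80*(y - 6)) - 1046/(1001*(y - 7)) - 1/(336*y).
Integrate each term: A/(y−a) contributes A·log|y−a|.

-log(y)/336 - 1046*log(y - 7)/1001 + 49*log(y - 6)/80 + 551*log(y + 4)/880 - 743*log(y + 6)/624 + C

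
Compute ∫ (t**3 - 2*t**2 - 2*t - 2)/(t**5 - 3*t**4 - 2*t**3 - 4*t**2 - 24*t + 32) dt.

11*log(t - 4)/180 + log(t - 1)/9 - 7*log(t + 2)/72 - 3*log(t**2 + 4)/80 + 9*atan(t/2)/40 + C

Factor the denominator: (t - 4)*(t - 1)*(t + 2)*(t**2 + 4).
Partial-fraction decomposition: -3*(t - 6)/(40*(t**2 + 4)) - 7/(72*(t + 2)) + 1/(9*(t - 1)) + 11/(180*(t - 4)).
Integrate each term; A/(t−a) gives A·log|t−a|; the (Bt+D)/(t²+p²) term gives a log and an atan.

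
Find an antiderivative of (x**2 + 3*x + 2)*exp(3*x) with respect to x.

Use integration by parts with u = x**2 + 3*x + 2, dv = exp(3*x) dx, so v = exp(3*x)/3.
Apply parts 2 times (tabular method): alternate signs, differentiate u down to 0, integrate dv up.

(9*x**2 + 21*x + 11)*exp(3*x)/27 + C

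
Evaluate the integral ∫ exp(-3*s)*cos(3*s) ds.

Let I denote the integral. Integrate by parts with u = cos(3*s), dv = exp(-3*s) ds, so v = -exp(-3*s)/3: I = -exp(-3*s)*cos(3*s)/3 − ∫ exp(-3*s)*sin(3*s) ds.
Apply parts again with u = sin(3*s), dv = exp(-3*s) ds: ∫ exp(-3*s)*sin(3*s) ds = -exp(-3*s)*sin(3*s)/3 + I. Substituting back brings back I: I = exp(-3*s)*sin(3*s)/3 - exp(-3*s)*cos(3*s)/3 − I.
Solving for I: (1 + 1)·I equals the remaining terms, so I = (1/2)·(exp(-3*s)*sin(3*s)/3 - exp(-3*s)*cos(3*s)/3).

exp(-3*s)*sin(3*s)/6 - exp(-3*s)*cos(3*s)/6 + C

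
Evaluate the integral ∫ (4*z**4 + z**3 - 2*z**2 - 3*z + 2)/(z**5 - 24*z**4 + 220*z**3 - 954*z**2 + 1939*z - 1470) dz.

Factor the denominator: (z - 7)**2*(z - 5)*(z - 3)*(z - 2).
Partial-fraction decomposition: 4/(5*(z - 2)) - 163/(16*(z - 3)) + 427/(4*(z - 5)) - 7469/(80*(z - 7)) + 983/(4*(z - 7)**2).
Integrate each term; A/(z−a) gives A·log|z−a|; A/(z−a)² gives −A/(z−a).

-7469*log(z - 7)/80 + 427*log(z - 5)/4 - 163*log(z - 3)/16 + 4*log(z - 2)/5 - 983/(4*z - 28) + C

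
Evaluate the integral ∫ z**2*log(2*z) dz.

Use integration by parts with u = log(2*z), dv = z**2 dz.
Then du = 1/z dz and v = z**3/3.

z**3*(log(z) + log(2))/3 - z**3/9 + C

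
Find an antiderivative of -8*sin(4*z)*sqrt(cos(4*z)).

4*cos(4*z)**(3/2)/3 + C

Let u = cos(4*z), so du = (-4*sin(4*z)) dz.
Rewriting, the integral becomes 2·∫ √u du = 2·(2/3)u^(3/2).
Substituting back, u = cos(4*z).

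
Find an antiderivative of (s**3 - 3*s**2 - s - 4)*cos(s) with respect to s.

s**3*sin(s) - 3*s**2*sin(s) + 3*s**2*cos(s) - 7*s*sin(s) - 6*s*cos(s) + 2*sin(s) - 7*cos(s) + C

Use integration by parts with u = s**3 - 3*s**2 - s - 4, dv = cos(s) ds, so v = sin(s).
Apply parts 3 times (tabular method): alternate signs, differentiate u down to 0, integrate dv up.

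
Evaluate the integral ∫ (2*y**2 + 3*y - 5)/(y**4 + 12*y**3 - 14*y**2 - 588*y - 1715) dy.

19*log(y - 7)/392 - 5*log(y + 5)/8 + 113*log(y + 7)/196 - 18/(7*y + 49) + C

Factor the denominator: (y - 7)*(y + 5)*(y + 7)**2.
Partial-fraction decomposition: 113/(196*(y + 7)) + 18/(7*(y + 7)**2) - 5/(8*(y + 5)) + 19/(392*(y - 7)).
Integrate each term; A/(y−a) gives A·log|y−a|; A/(y−a)² gives −A/(y−a).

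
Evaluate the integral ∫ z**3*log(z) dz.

Use integration by parts with u = log(z), dv = z**3 dz.
Then du = 1/z dz and v = z**4/4.

z**4*log(z)/4 - z**4/16 + C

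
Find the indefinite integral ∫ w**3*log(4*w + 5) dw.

Use integration by parts with u = log(4*w + 5), dv = w**3 dw.
Then du = 4/(4*w + 5) dw and v = w**4/4.

w**4*log(4*w + 5)/4 - w**4/16 + 5*w**3/48 - 25*w**2/128 + 125*w/256 - 625*log(4*w + 5)/1024 + C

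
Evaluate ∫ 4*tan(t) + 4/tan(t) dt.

4*log(tan(t)) + C

Let u = tan(t), so du = (tan(t)**2 + 1) dt.
Rewriting, the integral becomes 4·∫ 1/u du = 4·log(u).
Substituting back, u = tan(t).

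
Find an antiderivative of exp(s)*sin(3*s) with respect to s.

exp(s)*sin(3*s)/10 - 3*exp(s)*cos(3*s)/10 + C

Let I denote the integral. Integrate by parts with u = sin(3*s), dv = exp(s) ds, so v = exp(s): I = exp(s)*sin(3*s) − 3·∫ exp(s)*cos(3*s) ds.
Apply parts again with u = cos(3*s), dv = exp(s) ds: ∫ exp(s)*cos(3*s) ds = exp(s)*cos(3*s) + 3·I. Substituting back brings back I: I = exp(s)*sin(3*s) - 3*exp(s)*cos(3*s) − 9·I.
Solving for I: (1 + 9)·I equals the remaining terms, so I = (1/10)·(exp(s)*sin(3*s) - 3*exp(s)*cos(3*s)).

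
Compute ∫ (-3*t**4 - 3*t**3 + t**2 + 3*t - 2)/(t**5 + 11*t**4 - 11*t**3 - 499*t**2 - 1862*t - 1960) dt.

Factor the denominator: (t - 7)*(t + 2)*(t + 4)*(t + 5)*(t + 7).
Partial-fraction decomposition: -1537/(105*(t + 7)) + 373/(18*(t + 5)) - 287/(33*(t + 4)) + 14/(135*(t + 2)) - 2041/(4158*(t - 7)).
Integrate each term: A/(t−a) contributes A·log|t−a|.

-2041*log(t - 7)/4158 + 14*log(t + 2)/135 - 287*log(t + 4)/33 + 373*log(t + 5)/18 - 1537*log(t + 7)/105 + C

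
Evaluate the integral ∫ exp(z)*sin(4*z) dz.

Let I denote the integral. Integrate by parts with u = sin(4*z), dv = exp(z) dz, so v = exp(z): I = exp(z)*sin(4*z) − 4·∫ exp(z)*cos(4*z) dz.
Apply parts again with u = cos(4*z), dv = exp(z) dz: ∫ exp(z)*cos(4*z) dz = exp(z)*cos(4*z) + 4·I. Substituting back brings back I: I = exp(z)*sin(4*z) - 4*exp(z)*cos(4*z) − 16·I.
Solving for I: (1 + 16)·I equals the remaining terms, so I = (1/17)·(exp(z)*sin(4*z) - 4*exp(z)*cos(4*z)).

exp(z)*sin(4*z)/17 - 4*exp(z)*cos(4*z)/17 + C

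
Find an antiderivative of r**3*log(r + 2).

r**4*log(r + 2)/4 - r**4/16 + r**3/6 - r**2/2 + 2*r - 4*log(r + 2) + C

Use integration by parts with u = log(r + 2), dv = r**3 dr.
Then du = 1/(r + 2) dr and v = r**4/4.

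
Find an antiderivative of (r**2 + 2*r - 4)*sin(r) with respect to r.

Use integration by parts with u = r**2 + 2*r - 4, dv = sin(r) dr, so v = -cos(r).
Apply parts 2 times (tabular method): alternate signs, differentiate u down to 0, integrate dv up.

-r**2*cos(r) + 2*r*sin(r) - 2*r*cos(r) + 2*sin(r) + 6*cos(r) + C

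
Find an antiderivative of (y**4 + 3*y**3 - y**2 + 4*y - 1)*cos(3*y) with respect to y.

Use integration by parts with u = y**4 + 3*y**3 - y**2 + 4*y - 1, dv = cos(3*y) dy, so v = sin(3*y)/3.
Apply parts 4 times (tabular method): alternate signs, differentiate u down to 0, integrate dv up.

y**4*sin(3*y)/3 + y**3*sin(3*y) + 4*y**3*cos(3*y)/9 - 7*y**2*sin(3*y)/9 + y**2*cos(3*y) + 2*y*sin(3*y)/3 - 14*y*cos(3*y)/27 - 13*sin(3*y)/81 + 2*cos(3*y)/9 + C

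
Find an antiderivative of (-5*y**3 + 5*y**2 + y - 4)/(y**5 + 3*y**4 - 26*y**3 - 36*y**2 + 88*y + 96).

-2*log(y - 4)/5 + 11*log(y - 2)/96 + log(y + 1)/15 - 9*log(y + 2)/16 + 25*log(y + 6)/32 + C

Factor the denominator: (y - 4)*(y - 2)*(y + 1)*(y + 2)*(y + 6).
Partial-fraction decomposition: 25/(32*(y + 6)) - 9/(16*(y + 2)) + 1/(15*(y + 1)) + 11/(96*(y - 2)) - 2/(5*(y - 4)).
Integrate each term: A/(y−a) contributes A·log|y−a|.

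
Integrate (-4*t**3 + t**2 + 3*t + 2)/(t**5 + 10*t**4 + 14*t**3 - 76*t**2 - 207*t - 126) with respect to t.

Factor the denominator: (t - 3)*(t + 1)*(t + 2)*(t + 3)*(t + 7).
Partial-fraction decomposition: 701/(600*(t + 7)) - 55/(24*(t + 3)) + 32/(25*(t + 2)) - 1/(12*(t + 1)) - 11/(150*(t - 3)).
Integrate each term: A/(t−a) contributes A·log|t−a|.

-11*log(t - 3)/150 - log(t + 1)/12 + 32*log(t + 2)/25 - 55*log(t + 3)/24 + 701*log(t + 7)/600 + C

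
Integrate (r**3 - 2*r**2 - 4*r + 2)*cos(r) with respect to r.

Use integration by parts with u = r**3 - 2*r**2 - 4*r + 2, dv = cos(r) dr, so v = sin(r).
Apply parts 3 times (tabular method): alternate signs, differentiate u down to 0, integrate dv up.

r**3*sin(r) - 2*r**2*sin(r) + 3*r**2*cos(r) - 10*r*sin(r) - 4*r*cos(r) + 6*sin(r) - 10*cos(r) + C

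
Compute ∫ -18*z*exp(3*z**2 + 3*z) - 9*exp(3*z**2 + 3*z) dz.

Let u = 3*z**2 + 3*z, so du = (6*z + 3) dz.
Rewriting, the integral becomes -3·∫ e^u du = -3·e^u.
Substituting back, u = 3*z**2 + 3*z.

-3*exp(3*z**2 + 3*z) + C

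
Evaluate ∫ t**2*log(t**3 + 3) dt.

t**3*log(t**3 + 3)/3 - t**3/3 + log(t**3 + 3) + C

Let u = t**3 + 3, so du = (3*t**2) dt.
The integral becomes (1/3)·∫ log(u) du; integrate by parts with u′=log(u), dv′=du.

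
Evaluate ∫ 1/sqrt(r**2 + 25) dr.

log(r + sqrt(r**2 + 25)) + C

Substitute r = 5·tan(θ), so dr = 5·sec(θ)^2 dθ and the radical becomes sqrt(r**2 + 25) = 5·sec(θ) by the Pythagorean identity.
Integrate the resulting trig expression in θ, then back-substitute tan(θ) = r/5, sec(θ) = sqrt(r**2 + 25)/5 (absorbing any constant into C).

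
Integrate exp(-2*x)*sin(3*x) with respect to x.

-2*exp(-2*x)*sin(3*x)/13 - 3*exp(-2*x)*cos(3*x)/13 + C

Let I denote the integral. Integrate by parts with u = sin(3*x), dv = exp(-2*x) dx, so v = -exp(-2*x)/2: I = -exp(-2*x)*sin(3*x)/2 + (3/2)·∫ exp(-2*x)*cos(3*x) dx.
Apply parts again with u = cos(3*x), dv = exp(-2*x) dx: ∫ exp(-2*x)*cos(3*x) dx = -exp(-2*x)*cos(3*x)/2 − (3/2)·I. Substituting back brings back I: I = -exp(-2*x)*sin(3*x)/2 - 3*exp(-2*x)*cos(3*x)/4 − (9/4)·I.
Solving for I: (1 + 9/4)·I equals the remaining terms, so I = (4/13)·(-exp(-2*x)*sin(3*x)/2 - 3*exp(-2*x)*cos(3*x)/4).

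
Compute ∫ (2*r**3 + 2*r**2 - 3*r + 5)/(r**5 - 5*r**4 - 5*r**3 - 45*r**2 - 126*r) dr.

Factor the denominator: r*(r - 7)*(r + 2)*(r**2 + 9).
Partial-fraction decomposition: -(622*r - 1881)/(3393*(r**2 + 9)) + 1/(78*(r + 2)) + 128/(609*(r - 7)) - 5/(126*r).
Integrate each term; A/(r−a) gives A·log|r−a|; the (Br+D)/(r²+p²) term gives a log and an atan.

-5*log(r)/126 + 128*log(r - 7)/609 + log(r + 2)/78 - 311*log(r**2 + 9)/3393 + 209*atan(r/3)/1131 + C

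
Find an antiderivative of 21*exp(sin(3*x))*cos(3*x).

7*exp(sin(3*x)) + C

Let u = sin(3*x), so du = (3*cos(3*x)) dx.
Rewriting, the integral becomes 7·∫ e^u du = 7·e^u.
Substituting back, u = sin(3*x).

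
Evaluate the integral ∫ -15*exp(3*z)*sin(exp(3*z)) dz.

5*cos(exp(3*z)) + C

Let u = exp(3*z), so du = (3*exp(3*z)) dz.
Rewriting, the integral becomes -5·∫ sin(u) du = -5·-cos(u).
Substituting back, u = exp(3*z).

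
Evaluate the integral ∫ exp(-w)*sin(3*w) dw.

-exp(-w)*sin(3*w)/10 - 3*exp(-w)*cos(3*w)/10 + C

Let I denote the integral. Integrate by parts with u = sin(3*w), dv = exp(-w) dw, so v = -exp(-w): I = -exp(-w)*sin(3*w) + 3·∫ exp(-w)*cos(3*w) dw.
Apply parts again with u = cos(3*w), dv = exp(-w) dw: ∫ exp(-w)*cos(3*w) dw = -exp(-w)*cos(3*w) − 3·I. Substituting back brings back I: I = -exp(-w)*sin(3*w) - 3*exp(-w)*cos(3*w) − 9·I.
Solving for I: (1 + 9)·I equals the remaining terms, so I = (1/10)·(-exp(-w)*sin(3*w) - 3*exp(-w)*cos(3*w)).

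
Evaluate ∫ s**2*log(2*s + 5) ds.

Use integration by parts with u = log(2*s + 5), dv = s**2 ds.
Then du = 2/(2*s + 5) ds and v = s**3/3.

s**3*log(2*s + 5)/3 - s**3/9 + 5*s**2/12 - 25*s/12 + 125*log(2*s + 5)/24 + C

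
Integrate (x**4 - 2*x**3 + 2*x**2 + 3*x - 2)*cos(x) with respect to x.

Use integration by parts with u = x**4 - 2*x**3 + 2*x**2 + 3*x - 2, dv = cos(x) dx, so v = sin(x).
Apply parts 4 times (tabular method): alternate signs, differentiate u down to 0, integrate dv up.

x**4*sin(x) - 2*x**3*sin(x) + 4*x**3*cos(x) - 10*x**2*sin(x) - 6*x**2*cos(x) + 15*x*sin(x) - 20*x*cos(x) + 18*sin(x) + 15*cos(x) + C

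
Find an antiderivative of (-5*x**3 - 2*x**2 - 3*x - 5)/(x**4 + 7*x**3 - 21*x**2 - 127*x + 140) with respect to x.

Factor the denominator: (x - 4)*(x - 1)*(x + 5)*(x + 7).
Partial-fraction decomposition: -1633/(176*(x + 7)) + 65/(12*(x + 5)) + 5/(48*(x - 1)) - 41/(33*(x - 4)).
Integrate each term: A/(x−a) contributes A·log|x−a|.

-41*log(x - 4)/33 + 5*log(x - 1)/48 + 65*log(x + 5)/12 - 1633*log(x + 7)/176 + C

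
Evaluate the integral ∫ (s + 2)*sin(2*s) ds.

Use integration by parts with u = s + 2, dv = sin(2*s) ds, so v = -cos(2*s)/2.
Apply parts 1 times (tabular method): alternate signs, differentiate u down to 0, integrate dv up.

-s*cos(2*s)/2 + sin(2*s)/4 - cos(2*s) + C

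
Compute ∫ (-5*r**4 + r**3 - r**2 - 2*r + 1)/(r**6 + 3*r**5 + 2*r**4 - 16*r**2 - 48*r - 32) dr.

Factor the denominator: (r - 2)*(r + 1)*(r + 2)**2*(r**2 + 4).
Partial-fraction decomposition: -3*(79*r + 26)/(320*(r**2 + 4)) + 87/(128*(r + 2)) - 87/(32*(r + 2)**2) + 4/(15*(r + 1)) - 79/(384*(r - 2)).
Integrate each term; A/(r−a) gives A·log|r−a|; the (Br+D)/(r²+p²) term gives a log and an atan.

-79*log(r - 2)/384 + 4*log(r + 1)/15 + 87*log(r + 2)/128 - 237*log(r**2 + 4)/640 - 39*atan(r/2)/320 + 87/(32*r + 64) + C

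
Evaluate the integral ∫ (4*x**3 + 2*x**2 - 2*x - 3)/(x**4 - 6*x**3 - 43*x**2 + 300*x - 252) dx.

Factor the denominator: (x - 6)**2*(x - 1)*(x + 7).
Partial-fraction decomposition: 1263/(1352*(x + 7)) + 1/(200*(x - 1)) + 12932/(4225*(x - 6)) + 921/(65*(x - 6)**2).
Integrate each term; A/(x−a) gives A·log|x−a|; A/(x−a)² gives −A/(x−a).

12932*log(x - 6)/4225 + log(x - 1)/200 + 1263*log(x + 7)/1352 - 921/(65*x - 390) + C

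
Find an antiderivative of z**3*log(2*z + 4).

Use integration by parts with u = log(2*z + 4), dv = z**3 dz.
Then du = 2/(2*z + 4) dz and v = z**4/4.

z**4*log(2*z + 4)/4 - z**4/16 + z**3/6 - z**2/2 + 2*z - 4*log(z + 2) + C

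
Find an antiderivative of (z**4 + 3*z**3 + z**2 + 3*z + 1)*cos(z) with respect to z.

z**4*sin(z) + 3*z**3*sin(z) + 4*z**3*cos(z) - 11*z**2*sin(z) + 9*z**2*cos(z) - 15*z*sin(z) - 22*z*cos(z) + 23*sin(z) - 15*cos(z) + C

Use integration by parts with u = z**4 + 3*z**3 + z**2 + 3*z + 1, dv = cos(z) dz, so v = sin(z).
Apply parts 4 times (tabular method): alternate signs, differentiate u down to 0, integrate dv up.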